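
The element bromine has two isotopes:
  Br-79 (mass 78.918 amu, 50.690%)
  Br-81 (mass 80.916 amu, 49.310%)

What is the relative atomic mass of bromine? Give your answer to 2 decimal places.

Average mass = Σ (abundance × isotope mass) = 0.50690 × 78.918 + 0.49310 × 80.916
= 40.0035 + 39.8997 = 79.9032 amu

79.90 amu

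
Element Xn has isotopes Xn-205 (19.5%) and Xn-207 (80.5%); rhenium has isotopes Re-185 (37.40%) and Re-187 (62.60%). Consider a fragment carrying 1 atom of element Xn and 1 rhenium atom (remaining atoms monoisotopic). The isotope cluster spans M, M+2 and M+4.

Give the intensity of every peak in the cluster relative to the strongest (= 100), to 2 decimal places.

14.47 : 83.97 : 100.00

Element Xn pattern (n=1): 0.1950 : 0.8050
Rhenium pattern (n=1): 0.3740 : 0.6260
Convolve the two distributions (both contribute in 2-u steps):
  M: 0.1950×0.3740 = 0.072930
  M+2: 0.1950×0.6260 + 0.8050×0.3740 = 0.423140
  M+4: 0.8050×0.6260 = 0.503930
Scale to base peak (0.503930) = 100: 14.47 : 83.97 : 100.00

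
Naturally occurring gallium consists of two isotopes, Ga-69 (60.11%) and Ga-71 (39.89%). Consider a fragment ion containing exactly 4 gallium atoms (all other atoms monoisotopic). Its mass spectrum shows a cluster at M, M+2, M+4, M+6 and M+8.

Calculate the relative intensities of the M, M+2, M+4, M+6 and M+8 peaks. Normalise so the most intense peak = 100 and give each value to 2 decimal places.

37.67 : 100.00 : 99.54 : 44.04 : 7.31

Each Ga atom is independently Ga-69 (p = 0.6011) or Ga-71 (q = 0.3989); the cluster is the binomial expansion (p + q)^4.
P(M) = 0.6011^4 = 0.130553
P(M+2) = 4 × 0.6011^3 × 0.3989^1 = 0.346549
P(M+4) = 6 × 0.6011^2 × 0.3989^2 = 0.344963
P(M+6) = 4 × 0.6011^1 × 0.3989^3 = 0.152616
P(M+8) = 0.3989^4 = 0.025320
The M+2 peak is largest (0.346549); scaling to 100 gives 37.67 : 100.00 : 99.54 : 44.04 : 7.31.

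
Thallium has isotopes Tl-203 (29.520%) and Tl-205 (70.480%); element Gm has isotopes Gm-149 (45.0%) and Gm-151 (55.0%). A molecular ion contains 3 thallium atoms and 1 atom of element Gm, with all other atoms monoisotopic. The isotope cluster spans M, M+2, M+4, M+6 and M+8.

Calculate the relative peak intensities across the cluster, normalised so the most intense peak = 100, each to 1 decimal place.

2.9 : 24.3 : 74.9 : 100.0 : 48.2

Thallium pattern (n=3): 0.02572463 : 0.18425524 : 0.43991564 : 0.35010449
Element Gm pattern (n=1): 0.4500 : 0.5500
Convolve the two distributions (both contribute in 2-u steps):
  M: 0.02572463×0.4500 = 0.011576
  M+2: 0.02572463×0.5500 + 0.18425524×0.4500 = 0.097063
  M+4: 0.18425524×0.5500 + 0.43991564×0.4500 = 0.299302
  M+6: 0.43991564×0.5500 + 0.35010449×0.4500 = 0.399501
  M+8: 0.35010449×0.5500 = 0.192557
Scale to base peak (0.399501) = 100: 2.9 : 24.3 : 74.9 : 100.0 : 48.2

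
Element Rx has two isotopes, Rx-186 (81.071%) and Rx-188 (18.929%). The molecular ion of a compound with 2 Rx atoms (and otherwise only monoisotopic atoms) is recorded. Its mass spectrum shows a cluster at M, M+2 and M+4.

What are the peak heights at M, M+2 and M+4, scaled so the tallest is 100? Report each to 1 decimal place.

100.0 : 46.7 : 5.5

The 2 Rx atoms are independent, so intensities follow the terms of (0.81071 + 0.18929)^2.
P(M) = 0.81071^2 = 0.657251
P(M+2) = 2 × 0.81071^1 × 0.18929^1 = 0.306919
P(M+4) = 0.18929^2 = 0.035831
The M peak is largest (0.657251); scaling to 100 gives 100.0 : 46.7 : 5.5.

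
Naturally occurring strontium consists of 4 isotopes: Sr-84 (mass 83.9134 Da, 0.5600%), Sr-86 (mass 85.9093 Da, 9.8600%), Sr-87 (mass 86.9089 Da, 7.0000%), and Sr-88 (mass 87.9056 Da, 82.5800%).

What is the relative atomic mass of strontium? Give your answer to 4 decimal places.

87.6166 Da

Weight each isotope mass by its fractional abundance: 0.005600 × 83.9134 + 0.098600 × 85.9093 + 0.070000 × 86.9089 + 0.825800 × 87.9056
= 0.46992 + 8.47066 + 6.08362 + 72.59244 = 87.61664 Da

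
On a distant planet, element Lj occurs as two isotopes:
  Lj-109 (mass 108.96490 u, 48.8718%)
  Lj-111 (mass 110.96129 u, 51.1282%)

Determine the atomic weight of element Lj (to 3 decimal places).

Weight each isotope mass by its fractional abundance: 0.488718 × 108.96490 + 0.511282 × 110.96129
= 53.253108 + 56.732510 = 109.985618 u

109.986 u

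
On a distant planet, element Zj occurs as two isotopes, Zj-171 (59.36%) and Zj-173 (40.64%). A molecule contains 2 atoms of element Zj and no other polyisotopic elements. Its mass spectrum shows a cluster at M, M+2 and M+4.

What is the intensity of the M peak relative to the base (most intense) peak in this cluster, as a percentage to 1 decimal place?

73.0%

Term probabilities: M 0.3524, M+2 0.4825, M+4 0.1652. Base peak = M+2.
P(M+2) = C(2,1) × 0.5936^1 × 0.4064^1 = 2 × 0.5936 × 0.4064 = 0.482478 (base)
P(M) = C(2,0) × 0.5936^2 × 0.4064^0 = 1 × 0.35236096 × 1.0000 = 0.352361
Relative intensity = 0.352361 / 0.482478 × 100 = 73.0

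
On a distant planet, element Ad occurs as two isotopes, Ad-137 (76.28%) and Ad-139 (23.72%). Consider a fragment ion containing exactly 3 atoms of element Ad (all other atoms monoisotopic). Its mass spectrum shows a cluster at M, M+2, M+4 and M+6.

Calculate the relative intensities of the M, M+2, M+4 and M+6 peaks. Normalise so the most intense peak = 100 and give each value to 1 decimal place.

Each Ad atom is independently Ad-137 (p = 0.7628) or Ad-139 (q = 0.2372); the cluster is the binomial expansion (p + q)^3.
P(M) = 0.7628^3 = 0.443846
P(M+2) = 3 × 0.7628^2 × 0.2372^1 = 0.414054
P(M+4) = 3 × 0.7628^1 × 0.2372^2 = 0.128754
P(M+6) = 0.2372^3 = 0.013346
The M peak is largest (0.443846); scaling to 100 gives 100.0 : 93.3 : 29.0 : 3.0.

100.0 : 93.3 : 29.0 : 3.0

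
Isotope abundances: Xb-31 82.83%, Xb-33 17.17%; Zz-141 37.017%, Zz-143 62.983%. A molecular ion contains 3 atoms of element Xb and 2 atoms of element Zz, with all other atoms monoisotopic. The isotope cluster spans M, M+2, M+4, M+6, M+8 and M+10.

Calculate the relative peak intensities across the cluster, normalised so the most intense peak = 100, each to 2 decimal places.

19.45 : 78.30 : 100.00 : 43.73 : 7.85 : 0.50

Element Xb pattern (n=3): 0.5682808 : 0.35340027 : 0.07325706 : 0.00506187
Element Zz pattern (n=2): 0.13702583 : 0.46628834 : 0.39668583
Convolve the two distributions (both contribute in 2-u steps):
  M: 0.5682808×0.13702583 = 0.077869
  M+2: 0.5682808×0.46628834 + 0.35340027×0.13702583 = 0.313408
  M+4: 0.5682808×0.39668583 + 0.35340027×0.46628834 + 0.07325706×0.13702583 = 0.400253
  M+6: 0.35340027×0.39668583 + 0.07325706×0.46628834 + 0.00506187×0.13702583 = 0.175041
  M+8: 0.07325706×0.39668583 + 0.00506187×0.46628834 = 0.031420
  M+10: 0.00506187×0.39668583 = 0.002008
Scale to base peak (0.400253) = 100: 19.45 : 78.30 : 100.00 : 43.73 : 7.85 : 0.50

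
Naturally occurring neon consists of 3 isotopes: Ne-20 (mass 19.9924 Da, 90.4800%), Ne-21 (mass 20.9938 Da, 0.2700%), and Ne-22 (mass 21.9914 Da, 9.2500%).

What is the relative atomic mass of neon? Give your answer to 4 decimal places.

Weight each isotope mass by its fractional abundance: 0.904800 × 19.9924 + 0.002700 × 20.9938 + 0.092500 × 21.9914
= 18.08912 + 0.05668 + 2.03420 = 20.18000 Da

20.1800 Da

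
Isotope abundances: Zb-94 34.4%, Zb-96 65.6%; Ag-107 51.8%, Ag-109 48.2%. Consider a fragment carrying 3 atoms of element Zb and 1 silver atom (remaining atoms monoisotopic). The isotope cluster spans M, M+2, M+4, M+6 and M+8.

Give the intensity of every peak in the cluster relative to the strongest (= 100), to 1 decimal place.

5.9 : 38.9 : 95.0 : 100.0 : 37.8

Element Zb pattern (n=3): 0.04070758 : 0.23288525 : 0.44410675 : 0.28230042
Silver pattern (n=1): 0.5180 : 0.4820
Convolve the two distributions (both contribute in 2-u steps):
  M: 0.04070758×0.5180 = 0.021087
  M+2: 0.04070758×0.4820 + 0.23288525×0.5180 = 0.140256
  M+4: 0.23288525×0.4820 + 0.44410675×0.5180 = 0.342298
  M+6: 0.44410675×0.4820 + 0.28230042×0.5180 = 0.360291
  M+8: 0.28230042×0.4820 = 0.136069
Scale to base peak (0.360291) = 100: 5.9 : 38.9 : 95.0 : 100.0 : 37.8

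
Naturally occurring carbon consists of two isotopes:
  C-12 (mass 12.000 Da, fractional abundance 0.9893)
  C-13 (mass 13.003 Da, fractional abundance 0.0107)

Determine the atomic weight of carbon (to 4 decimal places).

The abundance-weighted mean is 0.9893 × 12.000 + 0.0107 × 13.003
= 11.87160 + 0.13913 = 12.01073 Da

12.0107 Da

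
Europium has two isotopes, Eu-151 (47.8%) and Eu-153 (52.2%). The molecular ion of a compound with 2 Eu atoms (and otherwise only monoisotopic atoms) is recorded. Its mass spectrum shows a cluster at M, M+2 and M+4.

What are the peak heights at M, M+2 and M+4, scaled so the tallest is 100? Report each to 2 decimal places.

The 2 Eu atoms are independent, so intensities follow the terms of (0.478 + 0.522)^2.
P(M) = 0.478^2 = 0.228484
P(M+2) = 2 × 0.478^1 × 0.522^1 = 0.499032
P(M+4) = 0.522^2 = 0.272484
The M+2 peak is largest (0.499032); scaling to 100 gives 45.79 : 100.00 : 54.60.

45.79 : 100.00 : 54.60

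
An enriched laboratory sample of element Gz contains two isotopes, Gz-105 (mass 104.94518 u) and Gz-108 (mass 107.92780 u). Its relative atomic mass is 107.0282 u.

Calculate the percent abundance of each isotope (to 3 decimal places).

With x = fraction of Gz-105 (so Gz-108 is 1 − x):
104.94518·x + 107.92780·(1 − x) = 107.0282
(104.94518 − 107.92780)·x = 107.0282 − 107.92780
x = -0.89960 / -2.98262 = 0.30161 → 30.161% Gz-105, 69.839% Gz-108.

Gz-105: 30.161%, Gz-108: 69.839%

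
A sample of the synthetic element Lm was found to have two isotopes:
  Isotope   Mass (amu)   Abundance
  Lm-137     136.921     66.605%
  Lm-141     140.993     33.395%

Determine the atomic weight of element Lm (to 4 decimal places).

138.2808 amu

Average mass = Σ (abundance × isotope mass) = 0.66605 × 136.921 + 0.33395 × 140.993
= 91.19623 + 47.08461 = 138.28084 amu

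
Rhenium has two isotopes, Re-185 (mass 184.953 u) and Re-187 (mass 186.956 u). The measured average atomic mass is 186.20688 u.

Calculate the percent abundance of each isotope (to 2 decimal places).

Let x be the fractional abundance of Re-185; then Re-187 has abundance 1 − x.
184.953·x + 186.956·(1 − x) = 186.20688
(184.953 − 186.956)·x = 186.20688 − 186.956
x = -0.74912 / -2.003 = 0.37400 → 37.40% Re-185, 62.60% Re-187.

Re-185: 37.40%, Re-187: 62.60%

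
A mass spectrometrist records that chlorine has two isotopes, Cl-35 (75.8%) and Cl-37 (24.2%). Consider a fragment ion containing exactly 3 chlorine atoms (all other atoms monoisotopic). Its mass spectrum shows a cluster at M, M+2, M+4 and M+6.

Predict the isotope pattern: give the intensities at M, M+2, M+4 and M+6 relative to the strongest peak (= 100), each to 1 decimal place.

The 3 Cl atoms are independent, so intensities follow the terms of (0.758 + 0.242)^3.
P(M) = 0.758^3 = 0.435520
P(M+2) = 3 × 0.758^2 × 0.242^1 = 0.417133
P(M+4) = 3 × 0.758^1 × 0.242^2 = 0.133175
P(M+6) = 0.242^3 = 0.014172
The M peak is largest (0.435520); scaling to 100 gives 100.0 : 95.8 : 30.6 : 3.3.

100.0 : 95.8 : 30.6 : 3.3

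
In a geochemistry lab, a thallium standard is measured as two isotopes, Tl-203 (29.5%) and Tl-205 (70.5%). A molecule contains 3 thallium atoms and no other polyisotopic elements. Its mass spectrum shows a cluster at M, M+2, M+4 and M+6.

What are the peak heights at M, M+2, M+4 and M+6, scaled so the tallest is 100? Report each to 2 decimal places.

5.84 : 41.84 : 100.00 : 79.66

Each Tl atom is independently Tl-203 (p = 0.295) or Tl-205 (q = 0.705); the cluster is the binomial expansion (p + q)^3.
P(M) = 0.295^3 = 0.025672
P(M+2) = 3 × 0.295^2 × 0.705^1 = 0.184058
P(M+4) = 3 × 0.295^1 × 0.705^2 = 0.439867
P(M+6) = 0.705^3 = 0.350403
The M+4 peak is largest (0.439867); scaling to 100 gives 5.84 : 41.84 : 100.00 : 79.66.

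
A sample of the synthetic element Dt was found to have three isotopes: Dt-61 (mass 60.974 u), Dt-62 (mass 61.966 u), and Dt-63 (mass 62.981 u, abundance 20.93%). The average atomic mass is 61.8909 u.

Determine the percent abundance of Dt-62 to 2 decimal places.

The remaining 79.07% is split between Dt-61 (fraction x) and Dt-62 (fraction 0.7907 − x).
Substituting: 60.974x + 61.966(0.7907 − x) = 48.7089767
(60.974 − 61.966)x = -0.2875395  ⇒  x = 0.28986, y = 0.50084
Dt-61: 28.99%, Dt-62: 50.08%.

50.08%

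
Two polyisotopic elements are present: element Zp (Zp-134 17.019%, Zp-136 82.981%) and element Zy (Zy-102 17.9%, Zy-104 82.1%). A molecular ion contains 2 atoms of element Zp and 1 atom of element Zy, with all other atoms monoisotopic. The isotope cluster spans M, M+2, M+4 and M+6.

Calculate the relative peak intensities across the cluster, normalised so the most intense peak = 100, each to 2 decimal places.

Element Zp pattern (n=2): 0.02896464 : 0.28245073 : 0.68858464
Element Zy pattern (n=1): 0.1790 : 0.8210
Convolve the two distributions (both contribute in 2-u steps):
  M: 0.02896464×0.1790 = 0.005185
  M+2: 0.02896464×0.8210 + 0.28245073×0.1790 = 0.074339
  M+4: 0.28245073×0.8210 + 0.68858464×0.1790 = 0.355149
  M+6: 0.68858464×0.8210 = 0.565328
Scale to base peak (0.565328) = 100: 0.92 : 13.15 : 62.82 : 100.00

0.92 : 13.15 : 62.82 : 100.00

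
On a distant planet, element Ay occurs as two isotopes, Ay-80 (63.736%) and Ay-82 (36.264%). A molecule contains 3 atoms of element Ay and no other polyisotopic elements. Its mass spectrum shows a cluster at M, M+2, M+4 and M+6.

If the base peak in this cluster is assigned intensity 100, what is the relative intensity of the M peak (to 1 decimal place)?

(0.63736 + 0.36264)^3 gives M 0.2589, M+2 0.4419, M+4 0.2515, M+6 0.0477; the largest is M+2.
P(M+2) = C(3,1) × 0.63736^2 × 0.36264^1 = 3 × 0.40622777 × 0.36264 = 0.441943 (base)
P(M) = C(3,0) × 0.63736^3 × 0.36264^0 = 1 × 0.25891333 × 1.0000 = 0.258913
Relative intensity = 0.258913 / 0.441943 × 100 = 58.6

58.6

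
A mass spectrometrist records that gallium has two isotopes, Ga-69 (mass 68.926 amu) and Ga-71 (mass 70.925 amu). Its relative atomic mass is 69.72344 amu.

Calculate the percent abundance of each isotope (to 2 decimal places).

Ga-69: 60.11%, Ga-71: 39.89%

Let x be the fractional abundance of Ga-69; then Ga-71 has abundance 1 − x.
68.926·x + 70.925·(1 − x) = 69.72344
(68.926 − 70.925)·x = 69.72344 − 70.925
x = -1.20156 / -1.999 = 0.60108 → 60.11% Ga-69, 39.89% Ga-71.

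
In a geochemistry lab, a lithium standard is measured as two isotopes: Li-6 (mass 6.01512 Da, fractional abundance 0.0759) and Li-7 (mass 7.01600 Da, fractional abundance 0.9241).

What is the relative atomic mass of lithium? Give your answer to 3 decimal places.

Ar = Σ fᵢ·mᵢ = 0.0759 × 6.01512 + 0.9241 × 7.01600
= 0.456548 + 6.483486 = 6.940034 Da

6.940 Da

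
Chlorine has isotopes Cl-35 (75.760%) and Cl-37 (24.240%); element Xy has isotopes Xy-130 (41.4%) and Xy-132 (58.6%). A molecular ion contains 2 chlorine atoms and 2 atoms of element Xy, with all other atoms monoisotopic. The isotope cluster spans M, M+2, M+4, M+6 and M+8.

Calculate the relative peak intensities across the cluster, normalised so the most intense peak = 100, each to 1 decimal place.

25.5 : 88.6 : 100.0 : 40.1 : 5.2

Chlorine pattern (n=2): 0.57395776 : 0.36728448 : 0.05875776
Element Xy pattern (n=2): 0.171396 : 0.485208 : 0.343396
Convolve the two distributions (both contribute in 2-u steps):
  M: 0.57395776×0.171396 = 0.098374
  M+2: 0.57395776×0.485208 + 0.36728448×0.171396 = 0.341440
  M+4: 0.57395776×0.343396 + 0.36728448×0.485208 + 0.05875776×0.171396 = 0.385375
  M+6: 0.36728448×0.343396 + 0.05875776×0.485208 = 0.154634
  M+8: 0.05875776×0.343396 = 0.020177
Scale to base peak (0.385375) = 100: 25.5 : 88.6 : 100.0 : 40.1 : 5.2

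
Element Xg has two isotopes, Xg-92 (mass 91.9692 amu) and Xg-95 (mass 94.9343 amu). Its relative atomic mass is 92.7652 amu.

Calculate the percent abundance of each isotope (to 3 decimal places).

Writing the weighted mean with unknown fraction x of Xg-92:
91.9692·x + 94.9343·(1 − x) = 92.7652
(91.9692 − 94.9343)·x = 92.7652 − 94.9343
x = -2.1691 / -2.9651 = 0.73154 → 73.154% Xg-92, 26.846% Xg-95.

Xg-92: 73.154%, Xg-95: 26.846%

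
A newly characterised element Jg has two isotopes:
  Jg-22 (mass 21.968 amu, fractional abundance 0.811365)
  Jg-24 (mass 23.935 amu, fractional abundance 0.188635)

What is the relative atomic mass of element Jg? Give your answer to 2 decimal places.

The abundance-weighted mean is 0.811365 × 21.968 + 0.188635 × 23.935
= 17.8241 + 4.5150 = 22.3391 amu

22.34 amu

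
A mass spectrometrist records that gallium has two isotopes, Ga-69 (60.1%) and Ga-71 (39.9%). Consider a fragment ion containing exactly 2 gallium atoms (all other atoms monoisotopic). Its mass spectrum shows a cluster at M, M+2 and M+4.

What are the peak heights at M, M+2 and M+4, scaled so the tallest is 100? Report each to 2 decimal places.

The 2 Ga atoms are independent, so intensities follow the terms of (0.601 + 0.399)^2.
P(M) = 0.601^2 = 0.361201
P(M+2) = 2 × 0.601^1 × 0.399^1 = 0.479598
P(M+4) = 0.399^2 = 0.159201
The M+2 peak is largest (0.479598); scaling to 100 gives 75.31 : 100.00 : 33.19.

75.31 : 100.00 : 33.19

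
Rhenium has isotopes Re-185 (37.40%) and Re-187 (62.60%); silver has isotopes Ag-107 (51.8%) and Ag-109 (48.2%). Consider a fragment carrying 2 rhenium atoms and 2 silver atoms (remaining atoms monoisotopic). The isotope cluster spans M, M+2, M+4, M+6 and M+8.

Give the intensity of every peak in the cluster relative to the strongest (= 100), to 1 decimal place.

Rhenium pattern (n=2): 0.139876 : 0.468248 : 0.391876
Silver pattern (n=2): 0.268324 : 0.499352 : 0.232324
Convolve the two distributions (both contribute in 2-u steps):
  M: 0.139876×0.268324 = 0.037532
  M+2: 0.139876×0.499352 + 0.468248×0.268324 = 0.195490
  M+4: 0.139876×0.232324 + 0.468248×0.499352 + 0.391876×0.268324 = 0.371467
  M+6: 0.468248×0.232324 + 0.391876×0.499352 = 0.304469
  M+8: 0.391876×0.232324 = 0.091042
Scale to base peak (0.371467) = 100: 10.1 : 52.6 : 100.0 : 82.0 : 24.5

10.1 : 52.6 : 100.0 : 82.0 : 24.5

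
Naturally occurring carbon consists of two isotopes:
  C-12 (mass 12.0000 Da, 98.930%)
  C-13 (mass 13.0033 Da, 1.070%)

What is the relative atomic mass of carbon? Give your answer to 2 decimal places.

12.01 Da

Weight each isotope mass by its fractional abundance: 0.98930 × 12.0000 + 0.01070 × 13.0033
= 11.87160 + 0.13914 = 12.01074 Da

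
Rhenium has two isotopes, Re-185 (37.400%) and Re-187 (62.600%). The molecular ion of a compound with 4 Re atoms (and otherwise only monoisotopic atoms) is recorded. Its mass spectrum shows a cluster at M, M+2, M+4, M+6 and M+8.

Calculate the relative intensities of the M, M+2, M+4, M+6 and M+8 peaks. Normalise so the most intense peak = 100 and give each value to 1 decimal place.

5.3 : 35.7 : 89.6 : 100.0 : 41.8

Expanding (0.37400 + 0.62600)^4:
P(M) = 0.37400^4 = 0.019565
P(M+2) = 4 × 0.37400^3 × 0.62600^1 = 0.130993
P(M+4) = 6 × 0.37400^2 × 0.62600^2 = 0.328884
P(M+6) = 4 × 0.37400^1 × 0.62600^3 = 0.366990
P(M+8) = 0.62600^4 = 0.153567
The M+6 peak is largest (0.366990); scaling to 100 gives 5.3 : 35.7 : 89.6 : 100.0 : 41.8.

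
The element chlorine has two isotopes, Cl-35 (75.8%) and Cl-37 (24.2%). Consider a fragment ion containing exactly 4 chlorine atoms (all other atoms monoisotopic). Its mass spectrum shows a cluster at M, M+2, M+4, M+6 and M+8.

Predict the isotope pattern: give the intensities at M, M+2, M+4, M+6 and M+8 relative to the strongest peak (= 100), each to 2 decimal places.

Each Cl atom is independently Cl-35 (p = 0.758) or Cl-37 (q = 0.242); the cluster is the binomial expansion (p + q)^4.
P(M) = 0.758^4 = 0.330124
P(M+2) = 4 × 0.758^3 × 0.242^1 = 0.421583
P(M+4) = 6 × 0.758^2 × 0.242^2 = 0.201893
P(M+6) = 4 × 0.758^1 × 0.242^3 = 0.042971
P(M+8) = 0.242^4 = 0.003430
The M+2 peak is largest (0.421583); scaling to 100 gives 78.31 : 100.00 : 47.89 : 10.19 : 0.81.

78.31 : 100.00 : 47.89 : 10.19 : 0.81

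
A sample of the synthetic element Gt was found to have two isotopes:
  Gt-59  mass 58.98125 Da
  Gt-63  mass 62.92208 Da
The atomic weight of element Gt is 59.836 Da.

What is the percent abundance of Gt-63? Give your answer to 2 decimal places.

21.69%

Let x be the fractional abundance of Gt-59; then Gt-63 has abundance 1 − x.
58.98125·x + 62.92208·(1 − x) = 59.836
(58.98125 − 62.92208)·x = 59.836 − 62.92208
x = -3.08608 / -3.94083 = 0.78310 → 78.31% Gt-59, 21.69% Gt-63.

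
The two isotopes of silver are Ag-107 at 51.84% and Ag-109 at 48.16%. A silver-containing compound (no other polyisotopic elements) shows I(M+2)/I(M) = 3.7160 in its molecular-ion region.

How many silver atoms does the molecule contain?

4

For n independent Ag atoms, I(M+2)/I(M) = n · (abundance Ag-109) / (abundance Ag-107) = n · 0.4816/0.5184.
n = 3.7160 × 0.5184/0.4816 = 4.00 ≈ 4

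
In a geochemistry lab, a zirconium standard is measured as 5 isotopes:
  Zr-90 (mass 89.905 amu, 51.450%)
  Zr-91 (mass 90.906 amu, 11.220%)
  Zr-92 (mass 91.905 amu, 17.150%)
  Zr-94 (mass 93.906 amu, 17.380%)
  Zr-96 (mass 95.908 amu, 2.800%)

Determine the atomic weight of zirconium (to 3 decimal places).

The abundance-weighted mean is 0.51450 × 89.905 + 0.11220 × 90.906 + 0.17150 × 91.905 + 0.17380 × 93.906 + 0.02800 × 95.908
= 46.2561 + 10.1997 + 15.7617 + 16.3209 + 2.6854 = 91.2238 amu

91.224 amu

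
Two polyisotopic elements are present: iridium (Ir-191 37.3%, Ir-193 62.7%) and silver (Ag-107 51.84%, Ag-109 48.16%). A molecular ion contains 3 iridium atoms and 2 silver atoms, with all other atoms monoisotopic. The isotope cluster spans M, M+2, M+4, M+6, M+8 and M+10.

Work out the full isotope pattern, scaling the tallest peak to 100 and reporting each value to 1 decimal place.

4.0 : 27.8 : 75.3 : 100.0 : 64.9 : 16.5

Iridium pattern (n=3): 0.05189512 : 0.26170165 : 0.43991135 : 0.24649188
Silver pattern (n=2): 0.26873856 : 0.49932288 : 0.23193856
Convolve the two distributions (both contribute in 2-u steps):
  M: 0.05189512×0.26873856 = 0.013946
  M+2: 0.05189512×0.49932288 + 0.26170165×0.26873856 = 0.096242
  M+4: 0.05189512×0.23193856 + 0.26170165×0.49932288 + 0.43991135×0.26873856 = 0.260931
  M+6: 0.26170165×0.23193856 + 0.43991135×0.49932288 + 0.24649188×0.26873856 = 0.346598
  M+8: 0.43991135×0.23193856 + 0.24649188×0.49932288 = 0.225111
  M+10: 0.24649188×0.23193856 = 0.057171
Scale to base peak (0.346598) = 100: 4.0 : 27.8 : 75.3 : 100.0 : 64.9 : 16.5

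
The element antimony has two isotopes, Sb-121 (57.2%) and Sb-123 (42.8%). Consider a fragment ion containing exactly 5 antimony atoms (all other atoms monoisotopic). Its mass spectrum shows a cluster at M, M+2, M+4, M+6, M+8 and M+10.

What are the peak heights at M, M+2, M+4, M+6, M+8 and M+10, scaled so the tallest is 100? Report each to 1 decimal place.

17.9 : 66.8 : 100.0 : 74.8 : 28.0 : 4.2

Expanding (0.572 + 0.428)^5:
P(M) = 0.572^5 = 0.061232
P(M+2) = 5 × 0.572^4 × 0.428^1 = 0.229086
P(M+4) = 10 × 0.572^3 × 0.428^2 = 0.342827
P(M+6) = 10 × 0.572^2 × 0.428^3 = 0.256521
P(M+8) = 5 × 0.572^1 × 0.428^4 = 0.095971
P(M+10) = 0.428^5 = 0.014362
The M+4 peak is largest (0.342827); scaling to 100 gives 17.9 : 66.8 : 100.0 : 74.8 : 28.0 : 4.2.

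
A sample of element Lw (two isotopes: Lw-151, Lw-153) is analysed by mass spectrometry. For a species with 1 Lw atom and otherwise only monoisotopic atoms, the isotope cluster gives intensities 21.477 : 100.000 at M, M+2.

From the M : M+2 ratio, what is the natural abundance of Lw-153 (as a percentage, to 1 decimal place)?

82.3%

Write p for the Lw-151 fraction. I(M+2)/I(M) = [C(1,1)·p^0·(1−p)] / p^1 = 1·(1−p)/p = 100.000/21.477 = 4.6561
(1−p)/p = 4.6561/1 = 4.6561  ⇒  p = 1/(1 + 4.6561) = 0.1768
Lw-151: 17.7%, Lw-153: 82.3%.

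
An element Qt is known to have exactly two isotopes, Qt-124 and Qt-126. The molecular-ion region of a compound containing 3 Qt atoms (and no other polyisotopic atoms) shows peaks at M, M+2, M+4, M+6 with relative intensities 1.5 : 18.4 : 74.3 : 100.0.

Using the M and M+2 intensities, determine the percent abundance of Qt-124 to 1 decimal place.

If p is the fraction of Qt that is Qt-124, then I(M+2)/I(M) = [C(3,1)·p^2·(1−p)] / p^3 = 3·(1−p)/p = 18.4/1.5 = 12.2667
(1−p)/p = 12.2667/3 = 4.0889  ⇒  p = 1/(1 + 4.0889) = 0.1965
Qt-124: 19.7%, Qt-126: 80.3%.

19.7%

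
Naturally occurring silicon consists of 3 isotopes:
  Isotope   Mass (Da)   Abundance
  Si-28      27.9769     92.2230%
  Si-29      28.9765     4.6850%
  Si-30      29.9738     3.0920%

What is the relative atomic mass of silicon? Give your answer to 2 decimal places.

28.09 Da

Average mass = Σ (abundance × isotope mass) = 0.922230 × 27.9769 + 0.046850 × 28.9765 + 0.030920 × 29.9738
= 25.80114 + 1.35755 + 0.92679 = 28.08548 Da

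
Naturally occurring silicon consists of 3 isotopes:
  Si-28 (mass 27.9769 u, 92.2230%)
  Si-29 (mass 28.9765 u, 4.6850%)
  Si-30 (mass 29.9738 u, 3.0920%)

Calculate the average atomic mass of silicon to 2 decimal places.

28.09 u

Weight each isotope mass by its fractional abundance: 0.922230 × 27.9769 + 0.046850 × 28.9765 + 0.030920 × 29.9738
= 25.80114 + 1.35755 + 0.92679 = 28.08548 u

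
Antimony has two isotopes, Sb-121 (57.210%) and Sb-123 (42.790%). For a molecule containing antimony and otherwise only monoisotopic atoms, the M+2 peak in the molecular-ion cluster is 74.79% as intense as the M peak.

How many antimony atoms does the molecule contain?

1

The M+2/M ratio from n Sb atoms is n · q/p = n · 0.42790/0.57210.
n = 0.7479 × 0.57210/0.42790 = 1.00 ≈ 1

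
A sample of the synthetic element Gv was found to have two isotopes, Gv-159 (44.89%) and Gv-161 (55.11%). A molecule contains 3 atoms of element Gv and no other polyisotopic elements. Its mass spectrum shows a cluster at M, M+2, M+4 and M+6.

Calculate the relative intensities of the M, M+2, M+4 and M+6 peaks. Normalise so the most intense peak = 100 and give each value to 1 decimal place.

22.1 : 81.5 : 100.0 : 40.9

The 3 Gv atoms are independent, so intensities follow the terms of (0.4489 + 0.5511)^3.
P(M) = 0.4489^3 = 0.090458
P(M+2) = 3 × 0.4489^2 × 0.5511^1 = 0.333158
P(M+4) = 3 × 0.4489^1 × 0.5511^2 = 0.409008
P(M+6) = 0.5511^3 = 0.167375
The M+4 peak is largest (0.409008); scaling to 100 gives 22.1 : 81.5 : 100.0 : 40.9.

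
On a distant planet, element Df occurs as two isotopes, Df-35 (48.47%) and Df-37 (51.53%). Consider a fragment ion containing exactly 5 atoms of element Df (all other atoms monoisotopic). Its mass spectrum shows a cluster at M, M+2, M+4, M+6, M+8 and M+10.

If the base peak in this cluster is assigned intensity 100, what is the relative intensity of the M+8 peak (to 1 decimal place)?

53.2

(0.4847 + 0.5153)^5 gives M 0.0268, M+2 0.1422, M+4 0.3024, M+6 0.3215, M+8 0.1709, M+10 0.0363; the largest is M+6.
P(M+6) = C(5,3) × 0.4847^2 × 0.5153^3 = 10 × 0.23493409 × 0.13682972 = 0.321460 (base)
P(M+8) = C(5,4) × 0.4847^1 × 0.5153^4 = 5 × 0.4847 × 0.07050835 = 0.170877
Relative intensity = 0.170877 / 0.321460 × 100 = 53.2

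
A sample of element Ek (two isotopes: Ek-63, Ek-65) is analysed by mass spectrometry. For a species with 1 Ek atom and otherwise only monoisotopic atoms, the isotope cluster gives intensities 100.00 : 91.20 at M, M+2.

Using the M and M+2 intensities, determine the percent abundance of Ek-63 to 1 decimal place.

52.3%

Let p = fractional abundance of Ek-63. I(M+2)/I(M) = [C(1,1)·p^0·(1−p)] / p^1 = 1·(1−p)/p = 91.20/100.00 = 0.9120
(1−p)/p = 0.9120/1 = 0.9120  ⇒  p = 1/(1 + 0.9120) = 0.5230
Ek-63: 52.3%, Ek-65: 47.7%.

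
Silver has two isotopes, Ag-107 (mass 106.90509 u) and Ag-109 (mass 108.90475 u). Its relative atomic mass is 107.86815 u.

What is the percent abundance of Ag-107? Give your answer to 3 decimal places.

Writing the weighted mean with unknown fraction x of Ag-107:
106.90509·x + 108.90475·(1 − x) = 107.86815
(106.90509 − 108.90475)·x = 107.86815 − 108.90475
x = -1.03660 / -1.99966 = 0.51839 → 51.839% Ag-107, 48.161% Ag-109.

51.839%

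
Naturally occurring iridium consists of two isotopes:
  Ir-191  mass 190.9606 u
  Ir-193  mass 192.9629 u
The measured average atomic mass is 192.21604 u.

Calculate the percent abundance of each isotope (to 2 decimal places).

Ir-191: 37.30%, Ir-193: 62.70%

With x = fraction of Ir-191 (so Ir-193 is 1 − x):
190.9606·x + 192.9629·(1 − x) = 192.21604
(190.9606 − 192.9629)·x = 192.21604 − 192.9629
x = -0.74686 / -2.0023 = 0.37300 → 37.30% Ir-191, 62.70% Ir-193.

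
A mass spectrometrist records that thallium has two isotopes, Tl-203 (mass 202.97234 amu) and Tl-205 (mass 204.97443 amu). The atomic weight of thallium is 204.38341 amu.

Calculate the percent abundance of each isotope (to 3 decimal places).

Writing the weighted mean with unknown fraction x of Tl-203:
202.97234·x + 204.97443·(1 − x) = 204.38341
(202.97234 − 204.97443)·x = 204.38341 − 204.97443
x = -0.59102 / -2.00209 = 0.29520 → 29.520% Tl-203, 70.480% Tl-205.

Tl-203: 29.520%, Tl-205: 70.480%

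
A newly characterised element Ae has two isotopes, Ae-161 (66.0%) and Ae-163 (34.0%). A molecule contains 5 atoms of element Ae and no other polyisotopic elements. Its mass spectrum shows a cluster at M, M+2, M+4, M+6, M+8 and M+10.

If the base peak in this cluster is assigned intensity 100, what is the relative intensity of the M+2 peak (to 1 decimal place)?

97.1

(0.660 + 0.340)^5 gives M 0.1252, M+2 0.3226, M+4 0.3323, M+6 0.1712, M+8 0.0441, M+10 0.0045; the largest is M+4.
P(M+4) = C(5,2) × 0.660^3 × 0.340^2 = 10 × 0.287496 × 0.1156 = 0.332345 (base)
P(M+2) = C(5,1) × 0.660^4 × 0.340^1 = 5 × 0.18974736 × 0.3400 = 0.322571
Relative intensity = 0.322571 / 0.332345 × 100 = 97.1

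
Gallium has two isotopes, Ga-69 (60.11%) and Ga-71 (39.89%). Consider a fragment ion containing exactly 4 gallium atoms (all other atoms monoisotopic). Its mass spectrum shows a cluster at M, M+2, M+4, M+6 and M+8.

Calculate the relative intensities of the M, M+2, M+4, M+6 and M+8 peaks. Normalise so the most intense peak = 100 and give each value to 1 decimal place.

37.7 : 100.0 : 99.5 : 44.0 : 7.3

The 4 Ga atoms are independent, so intensities follow the terms of (0.6011 + 0.3989)^4.
P(M) = 0.6011^4 = 0.130553
P(M+2) = 4 × 0.6011^3 × 0.3989^1 = 0.346549
P(M+4) = 6 × 0.6011^2 × 0.3989^2 = 0.344963
P(M+6) = 4 × 0.6011^1 × 0.3989^3 = 0.152616
P(M+8) = 0.3989^4 = 0.025320
The M+2 peak is largest (0.346549); scaling to 100 gives 37.7 : 100.0 : 99.5 : 44.0 : 7.3.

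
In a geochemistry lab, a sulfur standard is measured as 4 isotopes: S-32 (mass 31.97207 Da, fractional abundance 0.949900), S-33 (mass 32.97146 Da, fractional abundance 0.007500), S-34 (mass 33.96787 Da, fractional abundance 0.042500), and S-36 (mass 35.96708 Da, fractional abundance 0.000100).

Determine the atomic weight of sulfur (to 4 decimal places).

Ar = Σ fᵢ·mᵢ = 0.949900 × 31.97207 + 0.007500 × 32.97146 + 0.042500 × 33.96787 + 0.000100 × 35.96708
= 30.370269 + 0.247286 + 1.443634 + 0.003597 = 32.064786 Da

32.0648 Da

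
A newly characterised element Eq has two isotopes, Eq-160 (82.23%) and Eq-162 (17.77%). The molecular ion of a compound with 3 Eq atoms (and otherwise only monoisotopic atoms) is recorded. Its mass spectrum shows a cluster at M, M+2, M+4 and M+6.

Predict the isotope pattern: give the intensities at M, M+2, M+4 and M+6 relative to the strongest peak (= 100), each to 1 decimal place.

100.0 : 64.8 : 14.0 : 1.0

The 3 Eq atoms are independent, so intensities follow the terms of (0.8223 + 0.1777)^3.
P(M) = 0.8223^3 = 0.556021
P(M+2) = 3 × 0.8223^2 × 0.1777^1 = 0.360470
P(M+4) = 3 × 0.8223^1 × 0.1777^2 = 0.077898
P(M+6) = 0.1777^3 = 0.005611
The M peak is largest (0.556021); scaling to 100 gives 100.0 : 64.8 : 14.0 : 1.0.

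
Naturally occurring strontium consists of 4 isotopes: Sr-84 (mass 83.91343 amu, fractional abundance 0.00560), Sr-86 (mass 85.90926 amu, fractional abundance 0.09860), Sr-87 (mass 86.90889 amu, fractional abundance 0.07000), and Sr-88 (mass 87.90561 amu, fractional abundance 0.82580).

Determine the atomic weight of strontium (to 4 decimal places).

87.6166 amu

Average mass = Σ (abundance × isotope mass) = 0.00560 × 83.91343 + 0.09860 × 85.90926 + 0.07000 × 86.90889 + 0.82580 × 87.90561
= 0.469915 + 8.470653 + 6.083622 + 72.592453 = 87.616643 amu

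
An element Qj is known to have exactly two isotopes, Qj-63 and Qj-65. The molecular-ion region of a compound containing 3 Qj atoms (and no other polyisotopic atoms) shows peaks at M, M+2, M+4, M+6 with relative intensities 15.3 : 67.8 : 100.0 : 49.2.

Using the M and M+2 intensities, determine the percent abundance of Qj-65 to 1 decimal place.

Write p for the Qj-63 fraction. I(M+2)/I(M) = [C(3,1)·p^2·(1−p)] / p^3 = 3·(1−p)/p = 67.8/15.3 = 4.4314
(1−p)/p = 4.4314/3 = 1.4771  ⇒  p = 1/(1 + 1.4771) = 0.4037
Qj-63: 40.4%, Qj-65: 59.6%.

59.6%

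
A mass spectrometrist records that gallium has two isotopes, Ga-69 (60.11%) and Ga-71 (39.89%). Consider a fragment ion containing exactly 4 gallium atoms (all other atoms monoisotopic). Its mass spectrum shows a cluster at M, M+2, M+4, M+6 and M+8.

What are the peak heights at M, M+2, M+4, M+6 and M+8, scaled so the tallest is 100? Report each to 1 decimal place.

37.7 : 100.0 : 99.5 : 44.0 : 7.3

Each Ga atom is independently Ga-69 (p = 0.6011) or Ga-71 (q = 0.3989); the cluster is the binomial expansion (p + q)^4.
P(M) = 0.6011^4 = 0.130553
P(M+2) = 4 × 0.6011^3 × 0.3989^1 = 0.346549
P(M+4) = 6 × 0.6011^2 × 0.3989^2 = 0.344963
P(M+6) = 4 × 0.6011^1 × 0.3989^3 = 0.152616
P(M+8) = 0.3989^4 = 0.025320
The M+2 peak is largest (0.346549); scaling to 100 gives 37.7 : 100.0 : 99.5 : 44.0 : 7.3.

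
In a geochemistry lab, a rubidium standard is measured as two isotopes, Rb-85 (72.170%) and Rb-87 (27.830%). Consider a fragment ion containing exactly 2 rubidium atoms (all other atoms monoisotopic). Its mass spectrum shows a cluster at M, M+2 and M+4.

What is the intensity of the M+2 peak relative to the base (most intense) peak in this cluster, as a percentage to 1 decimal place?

77.1%

Term probabilities: M 0.5209, M+2 0.4017, M+4 0.0775. Base peak = M.
P(M) = C(2,0) × 0.72170^2 × 0.27830^0 = 1 × 0.52085089 × 1.0000 = 0.520851 (base)
P(M+2) = C(2,1) × 0.72170^1 × 0.27830^1 = 2 × 0.7217 × 0.2783 = 0.401698
Relative intensity = 0.401698 / 0.520851 × 100 = 77.1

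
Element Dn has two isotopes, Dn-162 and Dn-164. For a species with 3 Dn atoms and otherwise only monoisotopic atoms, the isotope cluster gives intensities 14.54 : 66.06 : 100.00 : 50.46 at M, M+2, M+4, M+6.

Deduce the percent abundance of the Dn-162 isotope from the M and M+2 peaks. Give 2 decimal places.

Let p = fractional abundance of Dn-162. I(M+2)/I(M) = [C(3,1)·p^2·(1−p)] / p^3 = 3·(1−p)/p = 66.06/14.54 = 4.5433
(1−p)/p = 4.5433/3 = 1.5144  ⇒  p = 1/(1 + 1.5144) = 0.3977
Dn-162: 39.77%, Dn-164: 60.23%.

39.77%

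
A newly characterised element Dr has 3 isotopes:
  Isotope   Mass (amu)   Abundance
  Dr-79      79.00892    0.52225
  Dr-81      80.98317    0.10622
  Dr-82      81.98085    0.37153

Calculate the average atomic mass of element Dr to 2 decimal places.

Ar = Σ fᵢ·mᵢ = 0.52225 × 79.00892 + 0.10622 × 80.98317 + 0.37153 × 81.98085
= 41.262408 + 8.602032 + 30.458345 = 80.322785 amu

80.32 amu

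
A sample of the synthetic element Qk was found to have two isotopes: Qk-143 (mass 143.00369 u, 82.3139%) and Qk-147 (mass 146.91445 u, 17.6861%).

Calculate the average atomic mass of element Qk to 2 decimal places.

Ar = Σ fᵢ·mᵢ = 0.823139 × 143.00369 + 0.176861 × 146.91445
= 117.711914 + 25.983437 = 143.695351 u

143.70 u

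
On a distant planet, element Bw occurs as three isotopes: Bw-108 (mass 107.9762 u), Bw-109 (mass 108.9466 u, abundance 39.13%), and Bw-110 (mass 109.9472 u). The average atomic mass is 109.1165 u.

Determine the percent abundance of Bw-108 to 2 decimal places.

Let x and y be the fractions of Bw-108 and Bw-110. Then x + y = 1 − 0.3913 = 0.6087 and 107.9762x + 109.9472y = 109.1165 − 0.3913×108.9466 = 66.48569542.
Substituting: 107.9762x + 109.9472(0.6087 − x) = 66.48569542
(107.9762 − 109.9472)x = -0.43916522  ⇒  x = 0.22281, y = 0.38589
Bw-108: 22.28%, Bw-110: 38.59%.

22.28%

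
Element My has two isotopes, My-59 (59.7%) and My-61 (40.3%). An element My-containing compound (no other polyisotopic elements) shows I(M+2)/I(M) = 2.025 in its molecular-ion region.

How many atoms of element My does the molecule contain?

With n My atoms, P(M+2)/P(M) = C(n,1)·p^(n−1)q / p^n = n·q/p = n · 0.403/0.597.
n = 2.025 × 0.597/0.403 = 3.00 ≈ 3

3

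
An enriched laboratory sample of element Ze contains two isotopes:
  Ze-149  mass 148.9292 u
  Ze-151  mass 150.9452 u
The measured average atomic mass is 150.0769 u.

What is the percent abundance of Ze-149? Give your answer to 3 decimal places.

43.070%

Writing the weighted mean with unknown fraction x of Ze-149:
148.9292·x + 150.9452·(1 − x) = 150.0769
(148.9292 − 150.9452)·x = 150.0769 − 150.9452
x = -0.8683 / -2.0160 = 0.43070 → 43.070% Ze-149, 56.930% Ze-151.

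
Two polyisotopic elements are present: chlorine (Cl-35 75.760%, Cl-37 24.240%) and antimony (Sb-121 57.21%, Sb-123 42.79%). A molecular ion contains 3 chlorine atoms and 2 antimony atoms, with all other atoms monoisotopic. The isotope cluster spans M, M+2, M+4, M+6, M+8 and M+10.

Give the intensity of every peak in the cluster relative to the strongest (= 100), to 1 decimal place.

40.7 : 100.0 : 93.8 : 41.9 : 9.0 : 0.7

Chlorine pattern (n=3): 0.4348304 : 0.41738208 : 0.13354464 : 0.01424288
Antimony pattern (n=2): 0.32729841 : 0.48960318 : 0.18309841
Convolve the two distributions (both contribute in 2-u steps):
  M: 0.4348304×0.32729841 = 0.142319
  M+2: 0.4348304×0.48960318 + 0.41738208×0.32729841 = 0.349503
  M+4: 0.4348304×0.18309841 + 0.41738208×0.48960318 + 0.13354464×0.32729841 = 0.327677
  M+6: 0.41738208×0.18309841 + 0.13354464×0.48960318 + 0.01424288×0.32729841 = 0.146468
  M+8: 0.13354464×0.18309841 + 0.01424288×0.48960318 = 0.031425
  M+10: 0.01424288×0.18309841 = 0.002608
Scale to base peak (0.349503) = 100: 40.7 : 100.0 : 93.8 : 41.9 : 9.0 : 0.7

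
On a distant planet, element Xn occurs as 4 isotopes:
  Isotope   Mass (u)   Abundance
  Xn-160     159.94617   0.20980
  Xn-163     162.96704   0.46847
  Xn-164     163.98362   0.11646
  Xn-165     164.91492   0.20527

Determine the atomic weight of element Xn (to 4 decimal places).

Average mass = Σ (abundance × isotope mass) = 0.20980 × 159.94617 + 0.46847 × 162.96704 + 0.11646 × 163.98362 + 0.20527 × 164.91492
= 33.556706 + 76.345169 + 19.097532 + 33.852086 = 162.851493 u

162.8515 u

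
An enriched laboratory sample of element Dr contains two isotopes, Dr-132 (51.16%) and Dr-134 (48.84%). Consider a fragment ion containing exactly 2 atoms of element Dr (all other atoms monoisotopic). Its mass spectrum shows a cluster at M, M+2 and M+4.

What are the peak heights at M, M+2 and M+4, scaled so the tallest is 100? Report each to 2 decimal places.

52.38 : 100.00 : 47.73

Expanding (0.5116 + 0.4884)^2:
P(M) = 0.5116^2 = 0.261735
P(M+2) = 2 × 0.5116^1 × 0.4884^1 = 0.499731
P(M+4) = 0.4884^2 = 0.238535
The M+2 peak is largest (0.499731); scaling to 100 gives 52.38 : 100.00 : 47.73.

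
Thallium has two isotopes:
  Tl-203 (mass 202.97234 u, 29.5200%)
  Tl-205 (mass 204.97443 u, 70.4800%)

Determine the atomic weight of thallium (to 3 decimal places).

The abundance-weighted mean is 0.295200 × 202.97234 + 0.704800 × 204.97443
= 59.917435 + 144.465978 = 204.383413 u

204.383 u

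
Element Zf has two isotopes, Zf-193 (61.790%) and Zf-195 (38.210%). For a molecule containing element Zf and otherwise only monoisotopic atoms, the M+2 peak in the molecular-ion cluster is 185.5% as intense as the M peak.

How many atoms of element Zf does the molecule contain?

For n independent Zf atoms, I(M+2)/I(M) = n · (abundance Zf-195) / (abundance Zf-193) = n · 0.38210/0.61790.
n = 1.855 × 0.61790/0.38210 = 3.00 ≈ 3

3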